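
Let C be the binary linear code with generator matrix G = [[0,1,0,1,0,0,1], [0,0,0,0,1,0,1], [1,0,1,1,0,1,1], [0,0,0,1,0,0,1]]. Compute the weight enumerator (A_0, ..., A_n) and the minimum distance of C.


Weight distribution: A_0 = 1, A_1 = 1, A_2 = 3, A_3 = 4, A_4 = 1, A_5 = 3, A_6 = 3. Minimum distance d = 1.

Enumerate all 2^4 = 16 messages m ∈ F_2^4.
For each, compute codeword c = mG in F_2^7, then tally its weight.
  m = 0000 → c = 0000000, weight = 0.
  m = 1000 → c = 0101001, weight = 3.
  m = 0100 → c = 0000101, weight = 2.
  m = 1100 → c = 0101100, weight = 3.
  m = 0010 → c = 1011011, weight = 5.
  m = 1010 → c = 1110010, weight = 4.
  m = 0110 → c = 1011110, weight = 5.
  m = 1110 → c = 1110111, weight = 6.
  m = 0001 → c = 0001001, weight = 2.
  m = 1001 → c = 0100000, weight = 1.
  m = 0101 → c = 0001100, weight = 2.
  m = 1101 → c = 0100101, weight = 3.
  m = 0011 → c = 1010010, weight = 3.
  m = 1011 → c = 1111011, weight = 6.
  m = 0111 → c = 1010111, weight = 5.
  m = 1111 → c = 1111110, weight = 6.
Tally weights:
  weight 0: 1 codewords.
  weight 1: 1 codewords.
  weight 2: 3 codewords.
  weight 3: 4 codewords.
  weight 4: 1 codewords.
  weight 5: 3 codewords.
  weight 6: 3 codewords.
Minimum distance d = smallest w > 0 with A_w > 0 = 1.
Sanity: Σ A_w = 16 = 2^4 = 16 ✓.


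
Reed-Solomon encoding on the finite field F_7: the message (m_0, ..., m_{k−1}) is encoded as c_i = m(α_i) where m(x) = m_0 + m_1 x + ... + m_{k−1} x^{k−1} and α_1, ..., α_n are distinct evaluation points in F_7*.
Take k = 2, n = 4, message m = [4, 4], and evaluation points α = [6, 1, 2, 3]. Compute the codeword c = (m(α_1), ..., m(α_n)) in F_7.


c = [0, 1, 5, 2]

Message polynomial: m(x) = 4 + 4·x (mod 7).
For each evaluation point α_i, compute m(α_i) mod 7:
  α_1 = 6: Horner steps 4 → 0, so m(6) = 0.
  α_2 = 1: Horner steps 4 → 1, so m(1) = 1.
  α_3 = 2: Horner steps 4 → 5, so m(2) = 5.
  α_4 = 3: Horner steps 4 → 2, so m(3) = 2.
Codeword c = [0, 1, 5, 2] ∈ F_7^4.


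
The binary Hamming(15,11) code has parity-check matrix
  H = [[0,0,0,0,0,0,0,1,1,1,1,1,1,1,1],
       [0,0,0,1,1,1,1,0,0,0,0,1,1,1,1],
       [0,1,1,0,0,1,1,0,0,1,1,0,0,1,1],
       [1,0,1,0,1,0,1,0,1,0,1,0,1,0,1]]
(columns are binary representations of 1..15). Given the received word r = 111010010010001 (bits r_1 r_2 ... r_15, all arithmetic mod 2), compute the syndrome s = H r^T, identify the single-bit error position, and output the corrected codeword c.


s = (1, 0, 0, 1)^T, error position = 9, corrected codeword c = 111010011010001

Compute s = H r^T mod 2 one row at a time:
  s_1 = 1 + 0 + 0 + 1 + 0 + 0 + 0 + 1 = 3 ≡ 1 (mod 2).
  s_2 = 0 + 1 + 0 + 0 + 0 + 0 + 0 + 1 = 2 ≡ 0 (mod 2).
  s_3 = 1 + 1 + 0 + 0 + 0 + 1 + 0 + 1 = 4 ≡ 0 (mod 2).
  s_4 = 1 + 1 + 1 + 0 + 0 + 1 + 0 + 1 = 5 ≡ 1 (mod 2).
s = (1, 0, 0, 1)^T — this equals column 9 of H (binary 1001), so error is at position 9.
Correct: flip bit 9 of r = 111010010010001 to get c = 111010011010001.


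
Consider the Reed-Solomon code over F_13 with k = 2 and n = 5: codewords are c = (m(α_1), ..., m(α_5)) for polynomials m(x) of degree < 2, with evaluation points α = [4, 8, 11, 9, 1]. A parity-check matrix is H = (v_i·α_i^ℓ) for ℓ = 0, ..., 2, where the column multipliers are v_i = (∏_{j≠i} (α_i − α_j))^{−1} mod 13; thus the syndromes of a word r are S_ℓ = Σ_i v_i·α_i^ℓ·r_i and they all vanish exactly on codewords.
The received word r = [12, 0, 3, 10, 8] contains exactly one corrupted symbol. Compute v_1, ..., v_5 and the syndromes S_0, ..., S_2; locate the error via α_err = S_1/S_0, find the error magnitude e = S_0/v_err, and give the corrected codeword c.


S = (3, 7, 12), error at position 3, error magnitude e = 12, c = [12, 0, 4, 10, 8].

Step 1: column multipliers v_i = (∏_{j≠i}(α_i − α_j))^{−1} mod 13.
  i = 1 (α = 4): (4−8)(4−11)(4−9)(4−1) = (−4)·(−7)·(−5)·3 = −420 ≡ 9, so v_1 = 9^{−1} = 3 (mod 13).
  i = 2 (α = 8): (8−4)(8−11)(8−9)(8−1) = 4·(−3)·(−1)·7 = 84 ≡ 6, so v_2 = 6^{−1} = 11 (mod 13).
  i = 3 (α = 11): (11−4)(11−8)(11−9)(11−1) = 7·3·2·10 = 420 ≡ 4, so v_3 = 4^{−1} = 10 (mod 13).
  i = 4 (α = 9): (9−4)(9−8)(9−11)(9−1) = 5·1·(−2)·8 = −80 ≡ 11, so v_4 = 11^{−1} = 6 (mod 13).
  i = 5 (α = 1): (1−4)(1−8)(1−11)(1−9) = (−3)·(−7)·(−10)·(−8) = 1680 ≡ 3, so v_5 = 3^{−1} = 9 (mod 13).
  v = [3, 11, 10, 6, 9].
Step 2: syndromes of r = [12, 0, 3, 10, 8] (all sums mod 13).
  S_0 = Σ v_i r_i = 3·12 + 11·0 + 10·3 + 6·10 + 9·8 = 198 ≡ 3.
  S_1 = Σ v_i α_i r_i = 3·4·12 + 11·8·0 + 10·11·3 + 6·9·10 + 9·1·8 = 1086 ≡ 7.
  α_i^2 mod 13 = [3, 12, 4, 3, 1].
  S_2 = Σ v_i α_i^2 r_i = 3·3·12 + 11·12·0 + 10·4·3 + 6·3·10 + 9·1·8 = 480 ≡ 12.
  S = (3, 7, 12) ≠ 0, so r is not a codeword (an error is present).
Step 3: locate the error. For a single error e at position i, S_ℓ = v_i·e·α_i^ℓ, so α_err = S_1/S_0.
  S_0^{−1} = 3^{−1} = 9 (mod 13), so α_err = 7·9 = 63 ≡ 11 = α_3. Error position i = 3.
  Consistency check: S_2/S_1 = 12·2 = 24 ≡ 11 = α_err ✓ (single-error assumption holds).
Step 4: error magnitude e = S_0/v_3 = S_0·∏_{j≠3}(α_3 − α_j) = 3·4 = 12 ≡ 12 (mod 13).
Step 5: correct position 3: c_3 = r_3 − e = 3 − 12 ≡ 4 (mod 13). Hence c = [12, 0, 4, 10, 8].
  Check: interpolating c through the α_i gives m(x) = 11 + 10·x (degree < 2) with m(α_i) = c_i for every i, so c is indeed a codeword.


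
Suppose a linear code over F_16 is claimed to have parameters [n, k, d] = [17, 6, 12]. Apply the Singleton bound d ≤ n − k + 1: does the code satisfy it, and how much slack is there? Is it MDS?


Singleton RHS = n − k + 1 = 12, slack = 0, bound satisfied, MDS.

Singleton bound: d ≤ n − k + 1.
Here n = 17, k = 6, so n − k + 1 = 12.
Given d = 12, check d ≤ 12: YES.
Slack = (n − k + 1) − d = 0.
The code is MDS (slack = 0).
Description: the claimed parameters are [17, 6, 12]_16; such a code would be MDS (meets Singleton bound).


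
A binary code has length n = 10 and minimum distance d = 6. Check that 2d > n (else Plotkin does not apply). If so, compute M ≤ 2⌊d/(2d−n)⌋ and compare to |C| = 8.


Plotkin bound M ≤ 6; given |C| = 8 > bound (violated).

Check applicability: 2d = 12, n = 10.
2d − n = 2 > 0, so Plotkin applies.
Compute d/(2d−n) = 6/2 ≈ 3.0000.
⌊d/(2d−n)⌋ = 3.
Plotkin bound: M ≤ 2·3 = 6.
Given |C| = 8, check: VIOLATED.
This |C| is above the Plotkin bound, so no binary code with n = 10, d = 6 and 8 codewords exists.


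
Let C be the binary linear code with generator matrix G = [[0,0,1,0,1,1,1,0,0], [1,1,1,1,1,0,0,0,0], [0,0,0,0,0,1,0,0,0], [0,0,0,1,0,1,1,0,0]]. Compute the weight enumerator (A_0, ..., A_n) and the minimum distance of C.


Weight distribution: A_0 = 1, A_1 = 1, A_2 = 2, A_3 = 4, A_4 = 3, A_5 = 3, A_6 = 2. Minimum distance d = 1.

Enumerate all 2^4 = 16 messages m ∈ F_2^4.
For each, compute codeword c = mG in F_2^9, then tally its weight.
  m = 0000 → c = 000000000, weight = 0.
  m = 1000 → c = 001011100, weight = 4.
  m = 0100 → c = 111110000, weight = 5.
  m = 1100 → c = 110101100, weight = 5.
  m = 0010 → c = 000001000, weight = 1.
  m = 1010 → c = 001010100, weight = 3.
  m = 0110 → c = 111111000, weight = 6.
  m = 1110 → c = 110100100, weight = 4.
  m = 0001 → c = 000101100, weight = 3.
  m = 1001 → c = 001110000, weight = 3.
  m = 0101 → c = 111011100, weight = 6.
  m = 1101 → c = 110000000, weight = 2.
  m = 0011 → c = 000100100, weight = 2.
  m = 1011 → c = 001111000, weight = 4.
  m = 0111 → c = 111010100, weight = 5.
  m = 1111 → c = 110001000, weight = 3.
Tally weights:
  weight 0: 1 codewords.
  weight 1: 1 codewords.
  weight 2: 2 codewords.
  weight 3: 4 codewords.
  weight 4: 3 codewords.
  weight 5: 3 codewords.
  weight 6: 2 codewords.
Minimum distance d = smallest w > 0 with A_w > 0 = 1.
Sanity: Σ A_w = 16 = 2^4 = 16 ✓.


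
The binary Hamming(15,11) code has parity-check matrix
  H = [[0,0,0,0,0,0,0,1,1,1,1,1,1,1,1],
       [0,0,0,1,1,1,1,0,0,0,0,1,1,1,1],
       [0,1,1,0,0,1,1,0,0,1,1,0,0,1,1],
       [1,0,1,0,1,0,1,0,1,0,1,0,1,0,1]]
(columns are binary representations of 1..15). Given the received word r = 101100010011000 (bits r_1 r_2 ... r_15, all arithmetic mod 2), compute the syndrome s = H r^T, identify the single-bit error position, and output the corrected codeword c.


s = (1, 0, 0, 1)^T, error position = 9, corrected codeword c = 101100011011000

Compute s = H r^T mod 2 one row at a time:
  s_1 = 1 + 0 + 0 + 1 + 1 + 0 + 0 + 0 = 3 ≡ 1 (mod 2).
  s_2 = 1 + 0 + 0 + 0 + 1 + 0 + 0 + 0 = 2 ≡ 0 (mod 2).
  s_3 = 0 + 1 + 0 + 0 + 0 + 1 + 0 + 0 = 2 ≡ 0 (mod 2).
  s_4 = 1 + 1 + 0 + 0 + 0 + 1 + 0 + 0 = 3 ≡ 1 (mod 2).
s = (1, 0, 0, 1)^T — this equals column 9 of H (binary 1001), so error is at position 9.
Correct: flip bit 9 of r = 101100010011000 to get c = 101100011011000.


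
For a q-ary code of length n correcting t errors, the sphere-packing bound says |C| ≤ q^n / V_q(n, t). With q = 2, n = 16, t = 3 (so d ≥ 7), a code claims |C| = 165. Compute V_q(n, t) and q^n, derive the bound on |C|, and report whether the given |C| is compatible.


V_q(n, t) = 697, q^n = 65536, Hamming bound = 94, |C| = 165 > bound (violated).

Step 1: Compute V_q(n, t) = Σ_{j=0}^3 C(n, j) (q−1)^j.
  j = 0: C(16,0)·(1)^0 = 1·1 = 1.
  j = 1: C(16,1)·(1)^1 = 16·1 = 16.
  j = 2: C(16,2)·(1)^2 = 120·1 = 120.
  j = 3: C(16,3)·(1)^3 = 560·1 = 560.
  V_q(n, t) = 1 + 16 + 120 + 560 = 697.
Step 2: q^n = 2^16 = 65536.
Step 3: Hamming bound ⌊q^n / V_q(n,t)⌋ = ⌊65536/697⌋ = 94.
Step 4: Compare |C| = 165 to 94: violated.
The claimed |C| lies above the Hamming bound, so no 2-ary code of length 16 with d ≥ 7 can have 165 codewords.


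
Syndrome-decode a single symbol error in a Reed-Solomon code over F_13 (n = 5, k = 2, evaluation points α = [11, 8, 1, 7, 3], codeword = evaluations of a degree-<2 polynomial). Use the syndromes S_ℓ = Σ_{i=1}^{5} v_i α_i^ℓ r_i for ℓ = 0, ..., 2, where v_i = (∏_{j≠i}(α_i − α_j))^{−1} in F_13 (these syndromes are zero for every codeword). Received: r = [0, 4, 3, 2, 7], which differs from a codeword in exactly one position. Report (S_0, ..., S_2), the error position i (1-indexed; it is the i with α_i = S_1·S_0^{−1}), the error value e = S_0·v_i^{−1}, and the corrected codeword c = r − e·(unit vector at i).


S = (5, 3, 7), error at position 1, error magnitude e = 3, c = [10, 4, 3, 2, 7].

Step 1: column multipliers v_i = (∏_{j≠i}(α_i − α_j))^{−1} mod 13.
  i = 1 (α = 11): (11−8)(11−1)(11−7)(11−3) = 3·10·4·8 = 960 ≡ 11, so v_1 = 11^{−1} = 6 (mod 13).
  i = 2 (α = 8): (8−11)(8−1)(8−7)(8−3) = (−3)·7·1·5 = −105 ≡ 12, so v_2 = 12^{−1} = 12 (mod 13).
  i = 3 (α = 1): (1−11)(1−8)(1−7)(1−3) = (−10)·(−7)·(−6)·(−2) = 840 ≡ 8, so v_3 = 8^{−1} = 5 (mod 13).
  i = 4 (α = 7): (7−11)(7−8)(7−1)(7−3) = (−4)·(−1)·6·4 = 96 ≡ 5, so v_4 = 5^{−1} = 8 (mod 13).
  i = 5 (α = 3): (3−11)(3−8)(3−1)(3−7) = (−8)·(−5)·2·(−4) = −320 ≡ 5, so v_5 = 5^{−1} = 8 (mod 13).
  v = [6, 12, 5, 8, 8].
Step 2: syndromes of r = [0, 4, 3, 2, 7] (all sums mod 13).
  S_0 = Σ v_i r_i = 6·0 + 12·4 + 5·3 + 8·2 + 8·7 = 135 ≡ 5.
  S_1 = Σ v_i α_i r_i = 6·11·0 + 12·8·4 + 5·1·3 + 8·7·2 + 8·3·7 = 679 ≡ 3.
  α_i^2 mod 13 = [4, 12, 1, 10, 9].
  S_2 = Σ v_i α_i^2 r_i = 6·4·0 + 12·12·4 + 5·1·3 + 8·10·2 + 8·9·7 = 1255 ≡ 7.
  S = (5, 3, 7) ≠ 0, so r is not a codeword (an error is present).
Step 3: locate the error. For a single error e at position i, S_ℓ = v_i·e·α_i^ℓ, so α_err = S_1/S_0.
  S_0^{−1} = 5^{−1} = 8 (mod 13), so α_err = 3·8 = 24 ≡ 11 = α_1. Error position i = 1.
  Consistency check: S_2/S_1 = 7·9 = 63 ≡ 11 = α_err ✓ (single-error assumption holds).
Step 4: error magnitude e = S_0/v_1 = S_0·∏_{j≠1}(α_1 − α_j) = 5·11 = 55 ≡ 3 (mod 13).
Step 5: correct position 1: c_1 = r_1 − e = 0 − 3 ≡ 10 (mod 13). Hence c = [10, 4, 3, 2, 7].
  Check: interpolating c through the α_i gives m(x) = 1 + 2·x (degree < 2) with m(α_i) = c_i for every i, so c is indeed a codeword.


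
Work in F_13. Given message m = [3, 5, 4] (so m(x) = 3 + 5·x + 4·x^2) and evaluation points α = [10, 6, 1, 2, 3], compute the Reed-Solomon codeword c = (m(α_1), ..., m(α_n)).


c = [11, 8, 12, 3, 2]

Message polynomial: m(x) = 3 + 5·x + 4·x^2 (mod 13).
For each evaluation point α_i, compute m(α_i) mod 13:
  α_1 = 10: Horner steps 4 → 6 → 11, so m(10) = 11.
  α_2 = 6: Horner steps 4 → 3 → 8, so m(6) = 8.
  α_3 = 1: Horner steps 4 → 9 → 12, so m(1) = 12.
  α_4 = 2: Horner steps 4 → 0 → 3, so m(2) = 3.
  α_5 = 3: Horner steps 4 → 4 → 2, so m(3) = 2.
Codeword c = [11, 8, 12, 3, 2] ∈ F_13^5.


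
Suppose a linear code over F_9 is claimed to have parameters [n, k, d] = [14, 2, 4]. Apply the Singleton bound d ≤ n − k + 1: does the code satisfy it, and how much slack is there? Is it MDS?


Singleton RHS = n − k + 1 = 13, slack = 9, bound satisfied, not MDS.

Singleton bound: d ≤ n − k + 1.
Here n = 14, k = 2, so n − k + 1 = 13.
Given d = 4, check d ≤ 13: YES.
Slack = (n − k + 1) − d = 9.
The code is NOT MDS (slack = 9 > 0).
Description: the claimed parameters are [14, 2, 4]_9; such a code would be non-MDS.


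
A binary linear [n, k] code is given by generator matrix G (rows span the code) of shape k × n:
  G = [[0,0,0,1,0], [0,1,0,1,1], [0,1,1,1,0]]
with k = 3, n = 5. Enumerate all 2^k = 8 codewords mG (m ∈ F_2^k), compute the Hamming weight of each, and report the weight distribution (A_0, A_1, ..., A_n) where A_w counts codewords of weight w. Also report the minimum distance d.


Weight distribution: A_0 = 1, A_1 = 1, A_2 = 3, A_3 = 3. Minimum distance d = 1.

Enumerate all 2^3 = 8 messages m ∈ F_2^3.
For each, compute codeword c = mG in F_2^5, then tally its weight.
  m = 000 → c = 00000, weight = 0.
  m = 100 → c = 00010, weight = 1.
  m = 010 → c = 01011, weight = 3.
  m = 110 → c = 01001, weight = 2.
  m = 001 → c = 01110, weight = 3.
  m = 101 → c = 01100, weight = 2.
  m = 011 → c = 00101, weight = 2.
  m = 111 → c = 00111, weight = 3.
Tally weights:
  weight 0: 1 codewords.
  weight 1: 1 codewords.
  weight 2: 3 codewords.
  weight 3: 3 codewords.
Minimum distance d = smallest w > 0 with A_w > 0 = 1.
Sanity: Σ A_w = 8 = 2^3 = 8 ✓.


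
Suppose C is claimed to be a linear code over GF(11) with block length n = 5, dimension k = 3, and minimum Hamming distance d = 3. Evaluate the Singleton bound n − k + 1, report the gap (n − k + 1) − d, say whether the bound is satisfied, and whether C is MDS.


Singleton RHS = n − k + 1 = 3, slack = 0, bound satisfied, MDS.

Singleton bound: d ≤ n − k + 1.
Here n = 5, k = 3, so n − k + 1 = 3.
Given d = 3, check d ≤ 3: YES.
Slack = (n − k + 1) − d = 0.
The code is MDS (slack = 0).
Description: the claimed parameters are [5, 3, 3]_11; such a code would be MDS (meets Singleton bound).


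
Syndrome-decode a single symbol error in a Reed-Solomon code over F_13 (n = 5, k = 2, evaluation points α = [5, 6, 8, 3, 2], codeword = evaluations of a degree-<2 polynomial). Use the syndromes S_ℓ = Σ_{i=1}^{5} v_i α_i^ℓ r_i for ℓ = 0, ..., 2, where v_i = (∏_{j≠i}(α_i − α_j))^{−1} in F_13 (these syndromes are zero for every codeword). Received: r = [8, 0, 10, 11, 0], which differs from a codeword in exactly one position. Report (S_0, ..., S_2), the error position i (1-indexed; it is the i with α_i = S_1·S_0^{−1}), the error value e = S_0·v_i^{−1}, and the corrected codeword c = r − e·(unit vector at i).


S = (1, 2, 4), error at position 5, error magnitude e = 7, c = [8, 0, 10, 11, 6].

Step 1: column multipliers v_i = (∏_{j≠i}(α_i − α_j))^{−1} mod 13.
  i = 1 (α = 5): (5−6)(5−8)(5−3)(5−2) = (−1)·(−3)·2·3 = 18 ≡ 5, so v_1 = 5^{−1} = 8 (mod 13).
  i = 2 (α = 6): (6−5)(6−8)(6−3)(6−2) = 1·(−2)·3·4 = −24 ≡ 2, so v_2 = 2^{−1} = 7 (mod 13).
  i = 3 (α = 8): (8−5)(8−6)(8−3)(8−2) = 3·2·5·6 = 180 ≡ 11, so v_3 = 11^{−1} = 6 (mod 13).
  i = 4 (α = 3): (3−5)(3−6)(3−8)(3−2) = (−2)·(−3)·(−5)·1 = −30 ≡ 9, so v_4 = 9^{−1} = 3 (mod 13).
  i = 5 (α = 2): (2−5)(2−6)(2−8)(2−3) = (−3)·(−4)·(−6)·(−1) = 72 ≡ 7, so v_5 = 7^{−1} = 2 (mod 13).
  v = [8, 7, 6, 3, 2].
Step 2: syndromes of r = [8, 0, 10, 11, 0] (all sums mod 13).
  S_0 = Σ v_i r_i = 8·8 + 7·0 + 6·10 + 3·11 + 2·0 = 157 ≡ 1.
  S_1 = Σ v_i α_i r_i = 8·5·8 + 7·6·0 + 6·8·10 + 3·3·11 + 2·2·0 = 899 ≡ 2.
  α_i^2 mod 13 = [12, 10, 12, 9, 4].
  S_2 = Σ v_i α_i^2 r_i = 8·12·8 + 7·10·0 + 6·12·10 + 3·9·11 + 2·4·0 = 1785 ≡ 4.
  S = (1, 2, 4) ≠ 0, so r is not a codeword (an error is present).
Step 3: locate the error. For a single error e at position i, S_ℓ = v_i·e·α_i^ℓ, so α_err = S_1/S_0.
  S_0^{−1} = 1^{−1} = 1 (mod 13), so α_err = 2·1 = 2 ≡ 2 = α_5. Error position i = 5.
  Consistency check: S_2/S_1 = 4·7 = 28 ≡ 2 = α_err ✓ (single-error assumption holds).
Step 4: error magnitude e = S_0/v_5 = S_0·∏_{j≠5}(α_5 − α_j) = 1·7 = 7 ≡ 7 (mod 13).
Step 5: correct position 5: c_5 = r_5 − e = 0 − 7 ≡ 6 (mod 13). Hence c = [8, 0, 10, 11, 6].
  Check: interpolating c through the α_i gives m(x) = 9 + 5·x (degree < 2) with m(α_i) = c_i for every i, so c is indeed a codeword.


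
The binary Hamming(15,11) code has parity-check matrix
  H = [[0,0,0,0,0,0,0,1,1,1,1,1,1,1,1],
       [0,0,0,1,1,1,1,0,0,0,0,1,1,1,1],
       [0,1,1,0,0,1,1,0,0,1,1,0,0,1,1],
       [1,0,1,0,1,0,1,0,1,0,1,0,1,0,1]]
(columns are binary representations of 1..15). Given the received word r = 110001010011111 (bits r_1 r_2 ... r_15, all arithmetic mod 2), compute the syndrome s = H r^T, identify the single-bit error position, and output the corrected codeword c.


s = (0, 1, 1, 0)^T, error position = 6, corrected codeword c = 110000010011111

Compute s = H r^T mod 2 one row at a time:
  s_1 = 1 + 0 + 0 + 1 + 1 + 1 + 1 + 1 = 6 ≡ 0 (mod 2).
  s_2 = 0 + 0 + 1 + 0 + 1 + 1 + 1 + 1 = 5 ≡ 1 (mod 2).
  s_3 = 1 + 0 + 1 + 0 + 0 + 1 + 1 + 1 = 5 ≡ 1 (mod 2).
  s_4 = 1 + 0 + 0 + 0 + 0 + 1 + 1 + 1 = 4 ≡ 0 (mod 2).
s = (0, 1, 1, 0)^T — this equals column 6 of H (binary 0110), so error is at position 6.
Correct: flip bit 6 of r = 110001010011111 to get c = 110000010011111.


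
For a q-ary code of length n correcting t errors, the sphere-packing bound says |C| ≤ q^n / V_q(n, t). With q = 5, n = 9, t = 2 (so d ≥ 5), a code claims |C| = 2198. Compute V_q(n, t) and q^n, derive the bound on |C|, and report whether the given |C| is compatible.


V_q(n, t) = 613, q^n = 1953125, Hamming bound = 3186, |C| = 2198 ≤ bound (satisfied).

Step 1: Compute V_q(n, t) = Σ_{j=0}^2 C(n, j) (q−1)^j.
  j = 0: C(9,0)·(4)^0 = 1·1 = 1.
  j = 1: C(9,1)·(4)^1 = 9·4 = 36.
  j = 2: C(9,2)·(4)^2 = 36·16 = 576.
  V_q(n, t) = 1 + 36 + 576 = 613.
Step 2: q^n = 5^9 = 1953125.
Step 3: Hamming bound ⌊q^n / V_q(n,t)⌋ = ⌊1953125/613⌋ = 3186.
Step 4: Compare |C| = 2198 to 3186: satisfied.
The claimed |C| lies below the Hamming bound.


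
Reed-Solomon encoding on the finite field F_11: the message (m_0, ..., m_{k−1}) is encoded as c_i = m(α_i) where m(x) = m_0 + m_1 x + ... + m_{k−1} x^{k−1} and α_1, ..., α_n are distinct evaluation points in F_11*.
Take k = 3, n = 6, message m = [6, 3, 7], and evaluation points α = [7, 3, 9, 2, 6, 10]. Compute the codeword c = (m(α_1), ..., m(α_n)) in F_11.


c = [7, 1, 6, 7, 1, 10]

Message polynomial: m(x) = 6 + 3·x + 7·x^2 (mod 11).
For each evaluation point α_i, compute m(α_i) mod 11:
  α_1 = 7: Horner steps 7 → 8 → 7, so m(7) = 7.
  α_2 = 3: Horner steps 7 → 2 → 1, so m(3) = 1.
  α_3 = 9: Horner steps 7 → 0 → 6, so m(9) = 6.
  α_4 = 2: Horner steps 7 → 6 → 7, so m(2) = 7.
  α_5 = 6: Horner steps 7 → 1 → 1, so m(6) = 1.
  α_6 = 10: Horner steps 7 → 7 → 10, so m(10) = 10.
Codeword c = [7, 1, 6, 7, 1, 10] ∈ F_11^6.


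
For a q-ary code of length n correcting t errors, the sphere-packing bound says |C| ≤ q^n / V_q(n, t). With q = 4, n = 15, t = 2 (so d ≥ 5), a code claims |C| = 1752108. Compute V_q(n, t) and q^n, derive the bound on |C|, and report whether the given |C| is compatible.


V_q(n, t) = 991, q^n = 1073741824, Hamming bound = 1083493, |C| = 1752108 > bound (violated).

Step 1: Compute V_q(n, t) = Σ_{j=0}^2 C(n, j) (q−1)^j.
  j = 0: C(15,0)·(3)^0 = 1·1 = 1.
  j = 1: C(15,1)·(3)^1 = 15·3 = 45.
  j = 2: C(15,2)·(3)^2 = 105·9 = 945.
  V_q(n, t) = 1 + 45 + 945 = 991.
Step 2: q^n = 4^15 = 1073741824.
Step 3: Hamming bound ⌊q^n / V_q(n,t)⌋ = ⌊1073741824/991⌋ = 1083493.
Step 4: Compare |C| = 1752108 to 1083493: violated.
The claimed |C| lies above the Hamming bound, so no 4-ary code of length 15 with d ≥ 5 can have 1752108 codewords.


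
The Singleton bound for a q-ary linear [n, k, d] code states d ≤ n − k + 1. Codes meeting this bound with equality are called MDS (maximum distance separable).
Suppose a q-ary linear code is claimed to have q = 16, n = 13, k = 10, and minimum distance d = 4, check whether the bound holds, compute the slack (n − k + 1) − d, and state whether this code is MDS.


Singleton RHS = n − k + 1 = 4, slack = 0, bound satisfied, MDS.

Singleton bound: d ≤ n − k + 1.
Here n = 13, k = 10, so n − k + 1 = 4.
Given d = 4, check d ≤ 4: YES.
Slack = (n − k + 1) − d = 0.
The code is MDS (slack = 0).
Description: the claimed parameters are [13, 10, 4]_16; such a code would be MDS (meets Singleton bound).


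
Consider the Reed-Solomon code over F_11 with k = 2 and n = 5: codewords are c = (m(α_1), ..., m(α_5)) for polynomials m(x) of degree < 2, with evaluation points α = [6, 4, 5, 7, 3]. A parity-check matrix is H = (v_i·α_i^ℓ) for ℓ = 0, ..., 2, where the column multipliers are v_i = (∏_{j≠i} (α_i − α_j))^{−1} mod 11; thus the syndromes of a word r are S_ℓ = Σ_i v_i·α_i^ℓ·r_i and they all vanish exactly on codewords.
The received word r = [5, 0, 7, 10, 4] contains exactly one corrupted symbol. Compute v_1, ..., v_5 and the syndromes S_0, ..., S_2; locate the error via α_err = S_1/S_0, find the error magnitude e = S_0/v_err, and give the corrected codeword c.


S = (7, 9, 10), error at position 1, error magnitude e = 2, c = [3, 0, 7, 10, 4].

Step 1: column multipliers v_i = (∏_{j≠i}(α_i − α_j))^{−1} mod 11.
  i = 1 (α = 6): (6−4)(6−5)(6−7)(6−3) = 2·1·(−1)·3 = −6 ≡ 5, so v_1 = 5^{−1} = 9 (mod 11).
  i = 2 (α = 4): (4−6)(4−5)(4−7)(4−3) = (−2)·(−1)·(−3)·1 = −6 ≡ 5, so v_2 = 5^{−1} = 9 (mod 11).
  i = 3 (α = 5): (5−6)(5−4)(5−7)(5−3) = (−1)·1·(−2)·2 = 4 ≡ 4, so v_3 = 4^{−1} = 3 (mod 11).
  i = 4 (α = 7): (7−6)(7−4)(7−5)(7−3) = 1·3·2·4 = 24 ≡ 2, so v_4 = 2^{−1} = 6 (mod 11).
  i = 5 (α = 3): (3−6)(3−4)(3−5)(3−7) = (−3)·(−1)·(−2)·(−4) = 24 ≡ 2, so v_5 = 2^{−1} = 6 (mod 11).
  v = [9, 9, 3, 6, 6].
Step 2: syndromes of r = [5, 0, 7, 10, 4] (all sums mod 11).
  S_0 = Σ v_i r_i = 9·5 + 9·0 + 3·7 + 6·10 + 6·4 = 150 ≡ 7.
  S_1 = Σ v_i α_i r_i = 9·6·5 + 9·4·0 + 3·5·7 + 6·7·10 + 6·3·4 = 867 ≡ 9.
  α_i^2 mod 11 = [3, 5, 3, 5, 9].
  S_2 = Σ v_i α_i^2 r_i = 9·3·5 + 9·5·0 + 3·3·7 + 6·5·10 + 6·9·4 = 714 ≡ 10.
  S = (7, 9, 10) ≠ 0, so r is not a codeword (an error is present).
Step 3: locate the error. For a single error e at position i, S_ℓ = v_i·e·α_i^ℓ, so α_err = S_1/S_0.
  S_0^{−1} = 7^{−1} = 8 (mod 11), so α_err = 9·8 = 72 ≡ 6 = α_1. Error position i = 1.
  Consistency check: S_2/S_1 = 10·5 = 50 ≡ 6 = α_err ✓ (single-error assumption holds).
Step 4: error magnitude e = S_0/v_1 = S_0·∏_{j≠1}(α_1 − α_j) = 7·5 = 35 ≡ 2 (mod 11).
Step 5: correct position 1: c_1 = r_1 − e = 5 − 2 ≡ 3 (mod 11). Hence c = [3, 0, 7, 10, 4].
  Check: interpolating c through the α_i gives m(x) = 5 + 7·x (degree < 2) with m(α_i) = c_i for every i, so c is indeed a codeword.


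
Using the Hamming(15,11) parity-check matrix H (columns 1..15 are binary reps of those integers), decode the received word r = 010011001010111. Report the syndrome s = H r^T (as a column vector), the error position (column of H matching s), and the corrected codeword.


s = (1, 1, 1, 1)^T, error position = 15, corrected codeword c = 010011001010110

Compute s = H r^T mod 2 one row at a time:
  s_1 = 0 + 1 + 0 + 1 + 0 + 1 + 1 + 1 = 5 ≡ 1 (mod 2).
  s_2 = 0 + 1 + 1 + 0 + 0 + 1 + 1 + 1 = 5 ≡ 1 (mod 2).
  s_3 = 1 + 0 + 1 + 0 + 0 + 1 + 1 + 1 = 5 ≡ 1 (mod 2).
  s_4 = 0 + 0 + 1 + 0 + 1 + 1 + 1 + 1 = 5 ≡ 1 (mod 2).
s = (1, 1, 1, 1)^T — this equals column 15 of H (binary 1111), so error is at position 15.
Correct: flip bit 15 of r = 010011001010111 to get c = 010011001010110.


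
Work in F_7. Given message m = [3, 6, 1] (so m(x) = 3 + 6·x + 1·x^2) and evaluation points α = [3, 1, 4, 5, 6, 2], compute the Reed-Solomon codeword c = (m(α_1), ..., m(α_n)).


c = [2, 3, 1, 2, 5, 5]

Message polynomial: m(x) = 3 + 6·x + 1·x^2 (mod 7).
For each evaluation point α_i, compute m(α_i) mod 7:
  α_1 = 3: Horner steps 1 → 2 → 2, so m(3) = 2.
  α_2 = 1: Horner steps 1 → 0 → 3, so m(1) = 3.
  α_3 = 4: Horner steps 1 → 3 → 1, so m(4) = 1.
  α_4 = 5: Horner steps 1 → 4 → 2, so m(5) = 2.
  α_5 = 6: Horner steps 1 → 5 → 5, so m(6) = 5.
  α_6 = 2: Horner steps 1 → 1 → 5, so m(2) = 5.
Codeword c = [2, 3, 1, 2, 5, 5] ∈ F_7^6.


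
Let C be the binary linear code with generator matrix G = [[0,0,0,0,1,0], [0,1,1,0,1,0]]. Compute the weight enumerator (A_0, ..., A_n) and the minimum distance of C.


Weight distribution: A_0 = 1, A_1 = 1, A_2 = 1, A_3 = 1. Minimum distance d = 1.

Enumerate all 2^2 = 4 messages m ∈ F_2^2.
For each, compute codeword c = mG in F_2^6, then tally its weight.
  m = 00 → c = 000000, weight = 0.
  m = 10 → c = 000010, weight = 1.
  m = 01 → c = 011010, weight = 3.
  m = 11 → c = 011000, weight = 2.
Tally weights:
  weight 0: 1 codewords.
  weight 1: 1 codewords.
  weight 2: 1 codewords.
  weight 3: 1 codewords.
Minimum distance d = smallest w > 0 with A_w > 0 = 1.
Sanity: Σ A_w = 4 = 2^2 = 4 ✓.


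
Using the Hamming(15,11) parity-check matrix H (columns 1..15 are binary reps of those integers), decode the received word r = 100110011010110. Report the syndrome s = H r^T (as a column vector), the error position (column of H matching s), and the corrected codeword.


s = (1, 0, 0, 1)^T, error position = 9, corrected codeword c = 100110010010110

Compute s = H r^T mod 2 one row at a time:
  s_1 = 1 + 1 + 0 + 1 + 0 + 1 + 1 + 0 = 5 ≡ 1 (mod 2).
  s_2 = 1 + 1 + 0 + 0 + 0 + 1 + 1 + 0 = 4 ≡ 0 (mod 2).
  s_3 = 0 + 0 + 0 + 0 + 0 + 1 + 1 + 0 = 2 ≡ 0 (mod 2).
  s_4 = 1 + 0 + 1 + 0 + 1 + 1 + 1 + 0 = 5 ≡ 1 (mod 2).
s = (1, 0, 0, 1)^T — this equals column 9 of H (binary 1001), so error is at position 9.
Correct: flip bit 9 of r = 100110011010110 to get c = 100110010010110.


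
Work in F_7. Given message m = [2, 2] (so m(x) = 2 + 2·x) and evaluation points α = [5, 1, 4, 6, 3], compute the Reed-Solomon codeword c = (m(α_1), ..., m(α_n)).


c = [5, 4, 3, 0, 1]

Message polynomial: m(x) = 2 + 2·x (mod 7).
For each evaluation point α_i, compute m(α_i) mod 7:
  α_1 = 5: Horner steps 2 → 5, so m(5) = 5.
  α_2 = 1: Horner steps 2 → 4, so m(1) = 4.
  α_3 = 4: Horner steps 2 → 3, so m(4) = 3.
  α_4 = 6: Horner steps 2 → 0, so m(6) = 0.
  α_5 = 3: Horner steps 2 → 1, so m(3) = 1.
Codeword c = [5, 4, 3, 0, 1] ∈ F_7^5.


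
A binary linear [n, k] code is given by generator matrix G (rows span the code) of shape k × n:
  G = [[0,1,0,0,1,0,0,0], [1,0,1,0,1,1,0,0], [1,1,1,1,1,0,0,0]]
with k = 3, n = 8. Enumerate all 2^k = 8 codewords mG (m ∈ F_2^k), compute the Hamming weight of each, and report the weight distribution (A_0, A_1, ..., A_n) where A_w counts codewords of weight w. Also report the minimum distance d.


Weight distribution: A_0 = 1, A_2 = 1, A_3 = 3, A_4 = 2, A_5 = 1. Minimum distance d = 2.

Enumerate all 2^3 = 8 messages m ∈ F_2^3.
For each, compute codeword c = mG in F_2^8, then tally its weight.
  m = 000 → c = 00000000, weight = 0.
  m = 100 → c = 01001000, weight = 2.
  m = 010 → c = 10101100, weight = 4.
  m = 110 → c = 11100100, weight = 4.
  m = 001 → c = 11111000, weight = 5.
  m = 101 → c = 10110000, weight = 3.
  m = 011 → c = 01010100, weight = 3.
  m = 111 → c = 00011100, weight = 3.
Tally weights:
  weight 0: 1 codewords.
  weight 2: 1 codewords.
  weight 3: 3 codewords.
  weight 4: 2 codewords.
  weight 5: 1 codewords.
Minimum distance d = smallest w > 0 with A_w > 0 = 2.
Sanity: Σ A_w = 8 = 2^3 = 8 ✓.


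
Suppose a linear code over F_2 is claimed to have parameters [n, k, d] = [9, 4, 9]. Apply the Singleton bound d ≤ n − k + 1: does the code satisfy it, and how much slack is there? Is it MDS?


Singleton RHS = n − k + 1 = 6, slack = -3, bound violated (no such code; not MDS).

Singleton bound: d ≤ n − k + 1.
Here n = 9, k = 4, so n − k + 1 = 6.
Given d = 9, check d ≤ 6: NO.
Slack = (n − k + 1) − d = -3.
The slack is negative: d = 9 exceeds n − k + 1 = 6 by 3, so the Singleton bound is violated and no linear [9, 4, 9]_2 code can exist. In particular it is not MDS (MDS requires d = n − k + 1 exactly).
Description: the claimed parameters are [9, 4, 9]_2; such a code would be impossible (violates the Singleton bound).


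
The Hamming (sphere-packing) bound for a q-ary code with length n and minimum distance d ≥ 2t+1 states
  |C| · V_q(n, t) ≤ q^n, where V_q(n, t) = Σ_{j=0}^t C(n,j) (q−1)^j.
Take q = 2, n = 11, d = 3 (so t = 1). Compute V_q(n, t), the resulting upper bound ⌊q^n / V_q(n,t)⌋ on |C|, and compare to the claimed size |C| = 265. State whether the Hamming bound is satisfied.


V_q(n, t) = 12, q^n = 2048, Hamming bound = 170, |C| = 265 > bound (violated).

Step 1: Compute V_q(n, t) = Σ_{j=0}^1 C(n, j) (q−1)^j.
  j = 0: C(11,0)·(1)^0 = 1·1 = 1.
  j = 1: C(11,1)·(1)^1 = 11·1 = 11.
  V_q(n, t) = 1 + 11 = 12.
Step 2: q^n = 2^11 = 2048.
Step 3: Hamming bound ⌊q^n / V_q(n,t)⌋ = ⌊2048/12⌋ = 170.
Step 4: Compare |C| = 265 to 170: violated.
The claimed |C| lies above the Hamming bound, so no 2-ary code of length 11 with d ≥ 3 can have 265 codewords.


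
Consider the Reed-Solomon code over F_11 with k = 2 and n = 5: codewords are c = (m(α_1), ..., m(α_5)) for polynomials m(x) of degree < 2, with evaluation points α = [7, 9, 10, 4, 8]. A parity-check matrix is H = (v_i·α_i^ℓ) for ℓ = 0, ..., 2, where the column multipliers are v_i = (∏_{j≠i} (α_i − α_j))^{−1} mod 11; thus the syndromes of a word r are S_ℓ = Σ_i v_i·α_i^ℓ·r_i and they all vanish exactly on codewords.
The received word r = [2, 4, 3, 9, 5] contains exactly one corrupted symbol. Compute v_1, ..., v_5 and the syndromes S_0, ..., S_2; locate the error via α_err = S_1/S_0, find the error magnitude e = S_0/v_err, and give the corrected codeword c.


S = (10, 4, 6), error at position 1, error magnitude e = 7, c = [6, 4, 3, 9, 5].

Step 1: column multipliers v_i = (∏_{j≠i}(α_i − α_j))^{−1} mod 11.
  i = 1 (α = 7): (7−9)(7−10)(7−4)(7−8) = (−2)·(−3)·3·(−1) = −18 ≡ 4, so v_1 = 4^{−1} = 3 (mod 11).
  i = 2 (α = 9): (9−7)(9−10)(9−4)(9−8) = 2·(−1)·5·1 = −10 ≡ 1, so v_2 = 1^{−1} = 1 (mod 11).
  i = 3 (α = 10): (10−7)(10−9)(10−4)(10−8) = 3·1·6·2 = 36 ≡ 3, so v_3 = 3^{−1} = 4 (mod 11).
  i = 4 (α = 4): (4−7)(4−9)(4−10)(4−8) = (−3)·(−5)·(−6)·(−4) = 360 ≡ 8, so v_4 = 8^{−1} = 7 (mod 11).
  i = 5 (α = 8): (8−7)(8−9)(8−10)(8−4) = 1·(−1)·(−2)·4 = 8 ≡ 8, so v_5 = 8^{−1} = 7 (mod 11).
  v = [3, 1, 4, 7, 7].
Step 2: syndromes of r = [2, 4, 3, 9, 5] (all sums mod 11).
  S_0 = Σ v_i r_i = 3·2 + 1·4 + 4·3 + 7·9 + 7·5 = 120 ≡ 10.
  S_1 = Σ v_i α_i r_i = 3·7·2 + 1·9·4 + 4·10·3 + 7·4·9 + 7·8·5 = 730 ≡ 4.
  α_i^2 mod 11 = [5, 4, 1, 5, 9].
  S_2 = Σ v_i α_i^2 r_i = 3·5·2 + 1·4·4 + 4·1·3 + 7·5·9 + 7·9·5 = 688 ≡ 6.
  S = (10, 4, 6) ≠ 0, so r is not a codeword (an error is present).
Step 3: locate the error. For a single error e at position i, S_ℓ = v_i·e·α_i^ℓ, so α_err = S_1/S_0.
  S_0^{−1} = 10^{−1} = 10 (mod 11), so α_err = 4·10 = 40 ≡ 7 = α_1. Error position i = 1.
  Consistency check: S_2/S_1 = 6·3 = 18 ≡ 7 = α_err ✓ (single-error assumption holds).
Step 4: error magnitude e = S_0/v_1 = S_0·∏_{j≠1}(α_1 − α_j) = 10·4 = 40 ≡ 7 (mod 11).
Step 5: correct position 1: c_1 = r_1 − e = 2 − 7 ≡ 6 (mod 11). Hence c = [6, 4, 3, 9, 5].
  Check: interpolating c through the α_i gives m(x) = 2 + 10·x (degree < 2) with m(α_i) = c_i for every i, so c is indeed a codeword.


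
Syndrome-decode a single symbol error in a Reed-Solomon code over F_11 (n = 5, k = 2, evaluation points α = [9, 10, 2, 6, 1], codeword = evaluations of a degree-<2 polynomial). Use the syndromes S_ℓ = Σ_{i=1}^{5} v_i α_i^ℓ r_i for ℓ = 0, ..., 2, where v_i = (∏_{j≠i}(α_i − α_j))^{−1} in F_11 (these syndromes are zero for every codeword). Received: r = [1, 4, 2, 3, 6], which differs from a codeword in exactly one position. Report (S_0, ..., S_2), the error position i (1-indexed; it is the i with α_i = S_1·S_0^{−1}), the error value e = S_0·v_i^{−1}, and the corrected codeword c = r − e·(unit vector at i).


S = (5, 5, 5), error at position 5, error magnitude e = 7, c = [1, 4, 2, 3, 10].

Step 1: column multipliers v_i = (∏_{j≠i}(α_i − α_j))^{−1} mod 11.
  i = 1 (α = 9): (9−10)(9−2)(9−6)(9−1) = (−1)·7·3·8 = −168 ≡ 8, so v_1 = 8^{−1} = 7 (mod 11).
  i = 2 (α = 10): (10−9)(10−2)(10−6)(10−1) = 1·8·4·9 = 288 ≡ 2, so v_2 = 2^{−1} = 6 (mod 11).
  i = 3 (α = 2): (2−9)(2−10)(2−6)(2−1) = (−7)·(−8)·(−4)·1 = −224 ≡ 7, so v_3 = 7^{−1} = 8 (mod 11).
  i = 4 (α = 6): (6−9)(6−10)(6−2)(6−1) = (−3)·(−4)·4·5 = 240 ≡ 9, so v_4 = 9^{−1} = 5 (mod 11).
  i = 5 (α = 1): (1−9)(1−10)(1−2)(1−6) = (−8)·(−9)·(−1)·(−5) = 360 ≡ 8, so v_5 = 8^{−1} = 7 (mod 11).
  v = [7, 6, 8, 5, 7].
Step 2: syndromes of r = [1, 4, 2, 3, 6] (all sums mod 11).
  S_0 = Σ v_i r_i = 7·1 + 6·4 + 8·2 + 5·3 + 7·6 = 104 ≡ 5.
  S_1 = Σ v_i α_i r_i = 7·9·1 + 6·10·4 + 8·2·2 + 5·6·3 + 7·1·6 = 467 ≡ 5.
  α_i^2 mod 11 = [4, 1, 4, 3, 1].
  S_2 = Σ v_i α_i^2 r_i = 7·4·1 + 6·1·4 + 8·4·2 + 5·3·3 + 7·1·6 = 203 ≡ 5.
  S = (5, 5, 5) ≠ 0, so r is not a codeword (an error is present).
Step 3: locate the error. For a single error e at position i, S_ℓ = v_i·e·α_i^ℓ, so α_err = S_1/S_0.
  S_0^{−1} = 5^{−1} = 9 (mod 11), so α_err = 5·9 = 45 ≡ 1 = α_5. Error position i = 5.
  Consistency check: S_2/S_1 = 5·9 = 45 ≡ 1 = α_err ✓ (single-error assumption holds).
Step 4: error magnitude e = S_0/v_5 = S_0·∏_{j≠5}(α_5 − α_j) = 5·8 = 40 ≡ 7 (mod 11).
Step 5: correct position 5: c_5 = r_5 − e = 6 − 7 ≡ 10 (mod 11). Hence c = [1, 4, 2, 3, 10].
  Check: interpolating c through the α_i gives m(x) = 7 + 3·x (degree < 2) with m(α_i) = c_i for every i, so c is indeed a codeword.


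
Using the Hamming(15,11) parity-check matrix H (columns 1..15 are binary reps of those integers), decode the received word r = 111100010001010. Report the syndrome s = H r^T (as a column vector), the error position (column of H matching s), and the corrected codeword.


s = (1, 1, 1, 0)^T, error position = 14, corrected codeword c = 111100010001000

Compute s = H r^T mod 2 one row at a time:
  s_1 = 1 + 0 + 0 + 0 + 1 + 0 + 1 + 0 = 3 ≡ 1 (mod 2).
  s_2 = 1 + 0 + 0 + 0 + 1 + 0 + 1 + 0 = 3 ≡ 1 (mod 2).
  s_3 = 1 + 1 + 0 + 0 + 0 + 0 + 1 + 0 = 3 ≡ 1 (mod 2).
  s_4 = 1 + 1 + 0 + 0 + 0 + 0 + 0 + 0 = 2 ≡ 0 (mod 2).
s = (1, 1, 1, 0)^T — this equals column 14 of H (binary 1110), so error is at position 14.
Correct: flip bit 14 of r = 111100010001010 to get c = 111100010001000.


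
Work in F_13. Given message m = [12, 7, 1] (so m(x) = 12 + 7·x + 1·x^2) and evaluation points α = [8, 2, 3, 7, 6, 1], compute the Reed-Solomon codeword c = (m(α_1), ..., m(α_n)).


c = [2, 4, 3, 6, 12, 7]

Message polynomial: m(x) = 12 + 7·x + 1·x^2 (mod 13).
For each evaluation point α_i, compute m(α_i) mod 13:
  α_1 = 8: Horner steps 1 → 2 → 2, so m(8) = 2.
  α_2 = 2: Horner steps 1 → 9 → 4, so m(2) = 4.
  α_3 = 3: Horner steps 1 → 10 → 3, so m(3) = 3.
  α_4 = 7: Horner steps 1 → 1 → 6, so m(7) = 6.
  α_5 = 6: Horner steps 1 → 0 → 12, so m(6) = 12.
  α_6 = 1: Horner steps 1 → 8 → 7, so m(1) = 7.
Codeword c = [2, 4, 3, 6, 12, 7] ∈ F_13^6.


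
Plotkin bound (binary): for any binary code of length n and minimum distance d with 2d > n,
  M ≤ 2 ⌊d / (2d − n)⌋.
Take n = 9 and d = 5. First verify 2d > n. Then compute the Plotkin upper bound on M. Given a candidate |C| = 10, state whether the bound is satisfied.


Plotkin bound M ≤ 10; given |C| = 10 ≤ bound (satisfied).

Check applicability: 2d = 10, n = 9.
2d − n = 1 > 0, so Plotkin applies.
Compute d/(2d−n) = 5/1 ≈ 5.0000.
⌊d/(2d−n)⌋ = 5.
Plotkin bound: M ≤ 2·5 = 10.
Given |C| = 10, check: satisfied.
This |C| is at the Plotkin bound.


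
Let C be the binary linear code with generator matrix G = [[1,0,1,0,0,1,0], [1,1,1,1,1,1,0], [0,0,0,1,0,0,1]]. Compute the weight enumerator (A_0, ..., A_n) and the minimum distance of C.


Weight distribution: A_0 = 1, A_2 = 1, A_3 = 3, A_5 = 1, A_6 = 2. Minimum distance d = 2.

Enumerate all 2^3 = 8 messages m ∈ F_2^3.
For each, compute codeword c = mG in F_2^7, then tally its weight.
  m = 000 → c = 0000000, weight = 0.
  m = 100 → c = 1010010, weight = 3.
  m = 010 → c = 1111110, weight = 6.
  m = 110 → c = 0101100, weight = 3.
  m = 001 → c = 0001001, weight = 2.
  m = 101 → c = 1011011, weight = 5.
  m = 011 → c = 1110111, weight = 6.
  m = 111 → c = 0100101, weight = 3.
Tally weights:
  weight 0: 1 codewords.
  weight 2: 1 codewords.
  weight 3: 3 codewords.
  weight 5: 1 codewords.
  weight 6: 2 codewords.
Minimum distance d = smallest w > 0 with A_w > 0 = 2.
Sanity: Σ A_w = 8 = 2^3 = 8 ✓.


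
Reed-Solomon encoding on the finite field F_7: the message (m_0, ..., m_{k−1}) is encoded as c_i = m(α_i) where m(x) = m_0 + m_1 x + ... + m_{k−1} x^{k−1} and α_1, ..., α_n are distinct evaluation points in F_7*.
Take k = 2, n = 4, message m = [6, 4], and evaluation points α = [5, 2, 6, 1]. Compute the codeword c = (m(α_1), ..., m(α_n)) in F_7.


c = [5, 0, 2, 3]

Message polynomial: m(x) = 6 + 4·x (mod 7).
For each evaluation point α_i, compute m(α_i) mod 7:
  α_1 = 5: Horner steps 4 → 5, so m(5) = 5.
  α_2 = 2: Horner steps 4 → 0, so m(2) = 0.
  α_3 = 6: Horner steps 4 → 2, so m(6) = 2.
  α_4 = 1: Horner steps 4 → 3, so m(1) = 3.
Codeword c = [5, 0, 2, 3] ∈ F_7^4.


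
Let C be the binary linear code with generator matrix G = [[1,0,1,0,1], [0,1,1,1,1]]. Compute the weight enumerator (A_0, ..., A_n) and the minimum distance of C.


Weight distribution: A_0 = 1, A_3 = 2, A_4 = 1. Minimum distance d = 3.

Enumerate all 2^2 = 4 messages m ∈ F_2^2.
For each, compute codeword c = mG in F_2^5, then tally its weight.
  m = 00 → c = 00000, weight = 0.
  m = 10 → c = 10101, weight = 3.
  m = 01 → c = 01111, weight = 4.
  m = 11 → c = 11010, weight = 3.
Tally weights:
  weight 0: 1 codewords.
  weight 3: 2 codewords.
  weight 4: 1 codewords.
Minimum distance d = smallest w > 0 with A_w > 0 = 3.
Sanity: Σ A_w = 4 = 2^2 = 4 ✓.


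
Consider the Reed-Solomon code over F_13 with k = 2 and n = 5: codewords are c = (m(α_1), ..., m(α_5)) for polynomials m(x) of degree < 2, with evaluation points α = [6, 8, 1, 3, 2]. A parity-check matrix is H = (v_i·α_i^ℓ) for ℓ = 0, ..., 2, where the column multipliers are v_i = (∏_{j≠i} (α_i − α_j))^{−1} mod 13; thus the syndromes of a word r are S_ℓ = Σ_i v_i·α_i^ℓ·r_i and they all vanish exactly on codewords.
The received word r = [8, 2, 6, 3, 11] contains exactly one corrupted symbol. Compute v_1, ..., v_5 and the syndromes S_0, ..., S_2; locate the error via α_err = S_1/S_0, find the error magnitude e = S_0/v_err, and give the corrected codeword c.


S = (12, 7, 3), error at position 1, error magnitude e = 3, c = [5, 2, 6, 3, 11].

Step 1: column multipliers v_i = (∏_{j≠i}(α_i − α_j))^{−1} mod 13.
  i = 1 (α = 6): (6−8)(6−1)(6−3)(6−2) = (−2)·5·3·4 = −120 ≡ 10, so v_1 = 10^{−1} = 4 (mod 13).
  i = 2 (α = 8): (8−6)(8−1)(8−3)(8−2) = 2·7·5·6 = 420 ≡ 4, so v_2 = 4^{−1} = 10 (mod 13).
  i = 3 (α = 1): (1−6)(1−8)(1−3)(1−2) = (−5)·(−7)·(−2)·(−1) = 70 ≡ 5, so v_3 = 5^{−1} = 8 (mod 13).
  i = 4 (α = 3): (3−6)(3−8)(3−1)(3−2) = (−3)·(−5)·2·1 = 30 ≡ 4, so v_4 = 4^{−1} = 10 (mod 13).
  i = 5 (α = 2): (2−6)(2−8)(2−1)(2−3) = (−4)·(−6)·1·(−1) = −24 ≡ 2, so v_5 = 2^{−1} = 7 (mod 13).
  v = [4, 10, 8, 10, 7].
Step 2: syndromes of r = [8, 2, 6, 3, 11] (all sums mod 13).
  S_0 = Σ v_i r_i = 4·8 + 10·2 + 8·6 + 10·3 + 7·11 = 207 ≡ 12.
  S_1 = Σ v_i α_i r_i = 4·6·8 + 10·8·2 + 8·1·6 + 10·3·3 + 7·2·11 = 644 ≡ 7.
  α_i^2 mod 13 = [10, 12, 1, 9, 4].
  S_2 = Σ v_i α_i^2 r_i = 4·10·8 + 10·12·2 + 8·1·6 + 10·9·3 + 7·4·11 = 1186 ≡ 3.
  S = (12, 7, 3) ≠ 0, so r is not a codeword (an error is present).
Step 3: locate the error. For a single error e at position i, S_ℓ = v_i·e·α_i^ℓ, so α_err = S_1/S_0.
  S_0^{−1} = 12^{−1} = 12 (mod 13), so α_err = 7·12 = 84 ≡ 6 = α_1. Error position i = 1.
  Consistency check: S_2/S_1 = 3·2 = 6 ≡ 6 = α_err ✓ (single-error assumption holds).
Step 4: error magnitude e = S_0/v_1 = S_0·∏_{j≠1}(α_1 − α_j) = 12·10 = 120 ≡ 3 (mod 13).
Step 5: correct position 1: c_1 = r_1 − e = 8 − 3 ≡ 5 (mod 13). Hence c = [5, 2, 6, 3, 11].
  Check: interpolating c through the α_i gives m(x) = 1 + 5·x (degree < 2) with m(α_i) = c_i for every i, so c is indeed a codeword.
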